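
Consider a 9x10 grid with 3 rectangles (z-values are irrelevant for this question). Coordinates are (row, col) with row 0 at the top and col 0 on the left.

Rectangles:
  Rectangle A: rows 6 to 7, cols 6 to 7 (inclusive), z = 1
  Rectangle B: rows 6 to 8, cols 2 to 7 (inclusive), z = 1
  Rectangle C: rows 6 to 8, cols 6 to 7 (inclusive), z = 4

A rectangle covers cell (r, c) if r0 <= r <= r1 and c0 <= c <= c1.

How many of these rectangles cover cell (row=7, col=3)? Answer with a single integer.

Check cell (7,3):
  A: rows 6-7 cols 6-7 -> outside (col miss)
  B: rows 6-8 cols 2-7 -> covers
  C: rows 6-8 cols 6-7 -> outside (col miss)
Count covering = 1

Answer: 1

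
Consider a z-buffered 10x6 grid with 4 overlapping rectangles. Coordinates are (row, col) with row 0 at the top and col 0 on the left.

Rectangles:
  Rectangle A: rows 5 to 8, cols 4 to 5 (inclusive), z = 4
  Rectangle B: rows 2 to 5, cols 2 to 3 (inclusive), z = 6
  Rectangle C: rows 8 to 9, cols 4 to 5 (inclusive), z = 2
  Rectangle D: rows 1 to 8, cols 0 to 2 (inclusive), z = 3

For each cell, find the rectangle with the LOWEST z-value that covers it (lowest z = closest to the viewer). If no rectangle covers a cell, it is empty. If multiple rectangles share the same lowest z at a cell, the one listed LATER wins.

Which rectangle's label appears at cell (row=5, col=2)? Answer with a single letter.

Answer: D

Derivation:
Check cell (5,2):
  A: rows 5-8 cols 4-5 -> outside (col miss)
  B: rows 2-5 cols 2-3 z=6 -> covers; best now B (z=6)
  C: rows 8-9 cols 4-5 -> outside (row miss)
  D: rows 1-8 cols 0-2 z=3 -> covers; best now D (z=3)
Winner: D at z=3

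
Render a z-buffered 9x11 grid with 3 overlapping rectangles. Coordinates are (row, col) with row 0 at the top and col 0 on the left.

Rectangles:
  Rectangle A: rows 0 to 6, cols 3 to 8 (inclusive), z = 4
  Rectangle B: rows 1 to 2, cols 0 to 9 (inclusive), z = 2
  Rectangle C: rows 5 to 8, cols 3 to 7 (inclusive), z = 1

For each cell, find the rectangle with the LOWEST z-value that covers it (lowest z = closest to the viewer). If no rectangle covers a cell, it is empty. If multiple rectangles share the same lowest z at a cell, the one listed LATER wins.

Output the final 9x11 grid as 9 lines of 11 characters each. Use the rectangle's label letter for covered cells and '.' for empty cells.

...AAAAAA..
BBBBBBBBBB.
BBBBBBBBBB.
...AAAAAA..
...AAAAAA..
...CCCCCA..
...CCCCCA..
...CCCCC...
...CCCCC...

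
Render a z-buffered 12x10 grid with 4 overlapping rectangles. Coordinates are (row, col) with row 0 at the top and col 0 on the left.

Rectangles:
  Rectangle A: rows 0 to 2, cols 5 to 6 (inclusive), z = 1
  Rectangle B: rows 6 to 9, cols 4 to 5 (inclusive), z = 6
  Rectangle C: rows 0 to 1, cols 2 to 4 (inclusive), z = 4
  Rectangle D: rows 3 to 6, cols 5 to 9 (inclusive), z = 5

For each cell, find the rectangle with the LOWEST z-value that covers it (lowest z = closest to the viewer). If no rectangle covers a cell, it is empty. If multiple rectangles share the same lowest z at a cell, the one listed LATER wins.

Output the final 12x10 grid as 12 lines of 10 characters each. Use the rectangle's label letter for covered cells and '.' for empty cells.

..CCCAA...
..CCCAA...
.....AA...
.....DDDDD
.....DDDDD
.....DDDDD
....BDDDDD
....BB....
....BB....
....BB....
..........
..........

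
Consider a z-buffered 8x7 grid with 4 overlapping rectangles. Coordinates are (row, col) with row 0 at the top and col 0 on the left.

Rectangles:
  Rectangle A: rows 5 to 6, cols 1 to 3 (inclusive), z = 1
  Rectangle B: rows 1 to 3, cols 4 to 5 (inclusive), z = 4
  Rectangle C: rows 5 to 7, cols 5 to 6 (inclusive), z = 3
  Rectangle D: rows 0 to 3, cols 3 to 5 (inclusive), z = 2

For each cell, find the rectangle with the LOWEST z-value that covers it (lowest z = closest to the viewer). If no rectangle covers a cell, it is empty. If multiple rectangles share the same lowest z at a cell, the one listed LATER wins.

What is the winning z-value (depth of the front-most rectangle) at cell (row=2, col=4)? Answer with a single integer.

Check cell (2,4):
  A: rows 5-6 cols 1-3 -> outside (row miss)
  B: rows 1-3 cols 4-5 z=4 -> covers; best now B (z=4)
  C: rows 5-7 cols 5-6 -> outside (row miss)
  D: rows 0-3 cols 3-5 z=2 -> covers; best now D (z=2)
Winner: D at z=2

Answer: 2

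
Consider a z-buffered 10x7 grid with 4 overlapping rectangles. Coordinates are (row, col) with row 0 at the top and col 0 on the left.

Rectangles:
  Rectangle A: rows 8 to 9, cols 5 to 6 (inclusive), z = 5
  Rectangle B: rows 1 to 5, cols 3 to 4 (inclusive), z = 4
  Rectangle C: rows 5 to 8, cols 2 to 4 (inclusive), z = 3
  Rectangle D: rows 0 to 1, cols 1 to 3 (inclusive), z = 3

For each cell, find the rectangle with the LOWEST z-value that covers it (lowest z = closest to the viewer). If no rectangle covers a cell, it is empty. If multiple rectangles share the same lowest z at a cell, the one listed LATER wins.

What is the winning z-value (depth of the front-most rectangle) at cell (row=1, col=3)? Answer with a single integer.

Answer: 3

Derivation:
Check cell (1,3):
  A: rows 8-9 cols 5-6 -> outside (row miss)
  B: rows 1-5 cols 3-4 z=4 -> covers; best now B (z=4)
  C: rows 5-8 cols 2-4 -> outside (row miss)
  D: rows 0-1 cols 1-3 z=3 -> covers; best now D (z=3)
Winner: D at z=3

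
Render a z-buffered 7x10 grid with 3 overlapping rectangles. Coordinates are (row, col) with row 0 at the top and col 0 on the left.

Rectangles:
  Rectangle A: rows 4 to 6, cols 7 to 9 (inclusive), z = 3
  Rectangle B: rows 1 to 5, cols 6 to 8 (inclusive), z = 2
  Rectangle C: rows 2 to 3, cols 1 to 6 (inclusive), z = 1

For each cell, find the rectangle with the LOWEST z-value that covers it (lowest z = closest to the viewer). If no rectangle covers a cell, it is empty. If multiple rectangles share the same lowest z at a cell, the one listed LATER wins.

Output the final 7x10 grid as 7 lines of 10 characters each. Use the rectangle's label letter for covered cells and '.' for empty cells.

..........
......BBB.
.CCCCCCBB.
.CCCCCCBB.
......BBBA
......BBBA
.......AAA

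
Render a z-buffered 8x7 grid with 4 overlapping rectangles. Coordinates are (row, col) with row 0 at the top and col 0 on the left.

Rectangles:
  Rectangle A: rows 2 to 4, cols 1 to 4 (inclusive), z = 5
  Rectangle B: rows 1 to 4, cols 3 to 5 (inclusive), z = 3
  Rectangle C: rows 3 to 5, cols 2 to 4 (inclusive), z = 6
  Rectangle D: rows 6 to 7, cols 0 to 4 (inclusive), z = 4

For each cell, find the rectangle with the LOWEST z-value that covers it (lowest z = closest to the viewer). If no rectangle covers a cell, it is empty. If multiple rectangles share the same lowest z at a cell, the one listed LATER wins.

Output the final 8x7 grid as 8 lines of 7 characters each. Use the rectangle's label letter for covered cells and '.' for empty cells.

.......
...BBB.
.AABBB.
.AABBB.
.AABBB.
..CCC..
DDDDD..
DDDDD..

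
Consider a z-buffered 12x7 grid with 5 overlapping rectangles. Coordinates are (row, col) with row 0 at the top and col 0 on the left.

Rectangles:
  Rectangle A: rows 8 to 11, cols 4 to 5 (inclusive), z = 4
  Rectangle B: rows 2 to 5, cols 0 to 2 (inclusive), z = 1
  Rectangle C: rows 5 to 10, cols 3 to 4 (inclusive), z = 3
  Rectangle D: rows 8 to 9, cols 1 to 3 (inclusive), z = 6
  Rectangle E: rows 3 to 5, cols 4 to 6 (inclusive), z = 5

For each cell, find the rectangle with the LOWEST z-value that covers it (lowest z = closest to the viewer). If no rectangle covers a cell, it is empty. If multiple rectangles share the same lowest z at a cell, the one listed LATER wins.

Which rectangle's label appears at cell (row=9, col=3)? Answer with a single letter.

Answer: C

Derivation:
Check cell (9,3):
  A: rows 8-11 cols 4-5 -> outside (col miss)
  B: rows 2-5 cols 0-2 -> outside (row miss)
  C: rows 5-10 cols 3-4 z=3 -> covers; best now C (z=3)
  D: rows 8-9 cols 1-3 z=6 -> covers; best now C (z=3)
  E: rows 3-5 cols 4-6 -> outside (row miss)
Winner: C at z=3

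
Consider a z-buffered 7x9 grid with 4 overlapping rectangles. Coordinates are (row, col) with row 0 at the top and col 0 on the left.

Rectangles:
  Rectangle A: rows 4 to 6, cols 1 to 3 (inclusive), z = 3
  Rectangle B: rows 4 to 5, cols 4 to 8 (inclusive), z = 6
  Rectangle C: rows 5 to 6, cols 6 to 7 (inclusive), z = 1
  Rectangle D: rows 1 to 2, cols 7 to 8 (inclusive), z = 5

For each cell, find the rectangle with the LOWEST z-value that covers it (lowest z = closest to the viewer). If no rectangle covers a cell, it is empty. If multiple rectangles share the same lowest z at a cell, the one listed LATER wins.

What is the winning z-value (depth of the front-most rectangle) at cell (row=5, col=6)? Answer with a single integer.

Check cell (5,6):
  A: rows 4-6 cols 1-3 -> outside (col miss)
  B: rows 4-5 cols 4-8 z=6 -> covers; best now B (z=6)
  C: rows 5-6 cols 6-7 z=1 -> covers; best now C (z=1)
  D: rows 1-2 cols 7-8 -> outside (row miss)
Winner: C at z=1

Answer: 1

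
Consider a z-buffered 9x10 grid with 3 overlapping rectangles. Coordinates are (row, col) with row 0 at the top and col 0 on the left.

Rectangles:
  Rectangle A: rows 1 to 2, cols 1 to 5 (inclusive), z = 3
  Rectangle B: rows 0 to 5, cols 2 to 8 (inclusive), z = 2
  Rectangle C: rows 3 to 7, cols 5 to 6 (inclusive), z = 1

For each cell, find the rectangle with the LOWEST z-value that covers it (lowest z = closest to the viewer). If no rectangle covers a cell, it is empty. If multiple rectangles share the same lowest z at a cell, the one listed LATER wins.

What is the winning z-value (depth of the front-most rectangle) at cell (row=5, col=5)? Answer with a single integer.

Check cell (5,5):
  A: rows 1-2 cols 1-5 -> outside (row miss)
  B: rows 0-5 cols 2-8 z=2 -> covers; best now B (z=2)
  C: rows 3-7 cols 5-6 z=1 -> covers; best now C (z=1)
Winner: C at z=1

Answer: 1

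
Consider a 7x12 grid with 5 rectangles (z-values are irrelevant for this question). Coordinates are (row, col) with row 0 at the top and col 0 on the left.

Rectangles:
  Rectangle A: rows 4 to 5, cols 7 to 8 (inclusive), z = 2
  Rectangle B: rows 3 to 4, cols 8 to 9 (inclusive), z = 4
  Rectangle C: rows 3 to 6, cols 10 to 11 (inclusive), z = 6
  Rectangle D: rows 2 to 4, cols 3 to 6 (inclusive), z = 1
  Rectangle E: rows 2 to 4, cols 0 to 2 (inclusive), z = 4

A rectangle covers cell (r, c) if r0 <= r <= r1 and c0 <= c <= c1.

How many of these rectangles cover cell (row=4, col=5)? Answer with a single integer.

Check cell (4,5):
  A: rows 4-5 cols 7-8 -> outside (col miss)
  B: rows 3-4 cols 8-9 -> outside (col miss)
  C: rows 3-6 cols 10-11 -> outside (col miss)
  D: rows 2-4 cols 3-6 -> covers
  E: rows 2-4 cols 0-2 -> outside (col miss)
Count covering = 1

Answer: 1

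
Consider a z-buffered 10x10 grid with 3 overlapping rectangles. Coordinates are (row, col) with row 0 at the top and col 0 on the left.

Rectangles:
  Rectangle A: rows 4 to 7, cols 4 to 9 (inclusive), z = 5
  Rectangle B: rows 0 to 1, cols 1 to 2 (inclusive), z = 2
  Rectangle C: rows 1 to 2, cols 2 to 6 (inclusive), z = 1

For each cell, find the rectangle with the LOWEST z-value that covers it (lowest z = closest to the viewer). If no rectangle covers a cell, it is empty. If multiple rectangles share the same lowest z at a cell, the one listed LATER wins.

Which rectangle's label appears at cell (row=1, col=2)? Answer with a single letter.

Answer: C

Derivation:
Check cell (1,2):
  A: rows 4-7 cols 4-9 -> outside (row miss)
  B: rows 0-1 cols 1-2 z=2 -> covers; best now B (z=2)
  C: rows 1-2 cols 2-6 z=1 -> covers; best now C (z=1)
Winner: C at z=1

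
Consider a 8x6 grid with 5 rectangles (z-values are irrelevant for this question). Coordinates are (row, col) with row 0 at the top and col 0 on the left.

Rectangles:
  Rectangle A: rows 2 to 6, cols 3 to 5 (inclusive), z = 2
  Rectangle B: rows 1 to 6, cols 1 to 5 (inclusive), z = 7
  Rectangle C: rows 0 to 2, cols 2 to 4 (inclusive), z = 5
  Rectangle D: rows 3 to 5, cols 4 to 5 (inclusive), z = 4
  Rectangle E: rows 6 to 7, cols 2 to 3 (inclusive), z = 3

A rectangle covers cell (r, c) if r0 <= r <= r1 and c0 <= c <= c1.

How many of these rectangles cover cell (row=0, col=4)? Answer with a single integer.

Answer: 1

Derivation:
Check cell (0,4):
  A: rows 2-6 cols 3-5 -> outside (row miss)
  B: rows 1-6 cols 1-5 -> outside (row miss)
  C: rows 0-2 cols 2-4 -> covers
  D: rows 3-5 cols 4-5 -> outside (row miss)
  E: rows 6-7 cols 2-3 -> outside (row miss)
Count covering = 1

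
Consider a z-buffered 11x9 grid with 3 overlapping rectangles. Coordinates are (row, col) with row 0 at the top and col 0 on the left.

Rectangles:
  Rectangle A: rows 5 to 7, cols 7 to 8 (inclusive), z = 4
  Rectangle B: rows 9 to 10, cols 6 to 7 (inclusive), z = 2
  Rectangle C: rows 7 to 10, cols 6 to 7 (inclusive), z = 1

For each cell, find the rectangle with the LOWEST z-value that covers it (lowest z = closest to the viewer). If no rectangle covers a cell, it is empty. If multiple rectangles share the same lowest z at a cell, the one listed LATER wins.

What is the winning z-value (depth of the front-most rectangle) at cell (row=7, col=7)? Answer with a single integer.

Check cell (7,7):
  A: rows 5-7 cols 7-8 z=4 -> covers; best now A (z=4)
  B: rows 9-10 cols 6-7 -> outside (row miss)
  C: rows 7-10 cols 6-7 z=1 -> covers; best now C (z=1)
Winner: C at z=1

Answer: 1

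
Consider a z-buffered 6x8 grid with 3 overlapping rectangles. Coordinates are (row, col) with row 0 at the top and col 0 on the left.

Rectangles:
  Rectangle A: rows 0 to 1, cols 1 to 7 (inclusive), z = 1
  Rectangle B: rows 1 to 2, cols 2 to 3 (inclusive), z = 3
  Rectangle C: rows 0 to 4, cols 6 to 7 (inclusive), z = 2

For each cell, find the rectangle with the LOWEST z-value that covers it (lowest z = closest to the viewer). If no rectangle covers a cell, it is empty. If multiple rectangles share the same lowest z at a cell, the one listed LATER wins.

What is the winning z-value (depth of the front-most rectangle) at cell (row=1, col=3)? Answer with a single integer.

Check cell (1,3):
  A: rows 0-1 cols 1-7 z=1 -> covers; best now A (z=1)
  B: rows 1-2 cols 2-3 z=3 -> covers; best now A (z=1)
  C: rows 0-4 cols 6-7 -> outside (col miss)
Winner: A at z=1

Answer: 1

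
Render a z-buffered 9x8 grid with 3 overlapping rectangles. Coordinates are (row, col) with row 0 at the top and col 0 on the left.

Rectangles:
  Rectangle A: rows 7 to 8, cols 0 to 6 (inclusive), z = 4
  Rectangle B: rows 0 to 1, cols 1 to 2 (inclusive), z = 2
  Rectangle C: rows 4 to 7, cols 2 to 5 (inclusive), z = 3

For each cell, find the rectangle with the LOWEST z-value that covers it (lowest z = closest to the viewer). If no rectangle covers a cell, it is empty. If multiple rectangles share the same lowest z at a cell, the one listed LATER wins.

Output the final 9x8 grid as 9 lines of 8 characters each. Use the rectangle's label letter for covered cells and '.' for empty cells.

.BB.....
.BB.....
........
........
..CCCC..
..CCCC..
..CCCC..
AACCCCA.
AAAAAAA.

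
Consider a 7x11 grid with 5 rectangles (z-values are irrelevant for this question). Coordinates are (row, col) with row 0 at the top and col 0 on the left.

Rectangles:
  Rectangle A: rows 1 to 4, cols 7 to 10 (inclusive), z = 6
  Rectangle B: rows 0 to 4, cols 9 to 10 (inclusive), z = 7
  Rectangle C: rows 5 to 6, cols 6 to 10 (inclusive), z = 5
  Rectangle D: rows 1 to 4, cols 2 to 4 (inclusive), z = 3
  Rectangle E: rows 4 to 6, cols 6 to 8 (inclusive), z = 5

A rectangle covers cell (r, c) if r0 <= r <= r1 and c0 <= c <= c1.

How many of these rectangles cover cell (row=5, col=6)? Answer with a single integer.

Answer: 2

Derivation:
Check cell (5,6):
  A: rows 1-4 cols 7-10 -> outside (row miss)
  B: rows 0-4 cols 9-10 -> outside (row miss)
  C: rows 5-6 cols 6-10 -> covers
  D: rows 1-4 cols 2-4 -> outside (row miss)
  E: rows 4-6 cols 6-8 -> covers
Count covering = 2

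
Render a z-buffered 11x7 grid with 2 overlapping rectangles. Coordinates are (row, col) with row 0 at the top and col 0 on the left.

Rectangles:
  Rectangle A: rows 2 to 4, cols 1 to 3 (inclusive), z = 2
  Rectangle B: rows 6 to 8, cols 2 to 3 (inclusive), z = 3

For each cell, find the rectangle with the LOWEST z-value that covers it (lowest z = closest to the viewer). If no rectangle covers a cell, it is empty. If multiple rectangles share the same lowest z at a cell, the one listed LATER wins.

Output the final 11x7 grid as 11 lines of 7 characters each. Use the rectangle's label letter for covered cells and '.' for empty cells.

.......
.......
.AAA...
.AAA...
.AAA...
.......
..BB...
..BB...
..BB...
.......
.......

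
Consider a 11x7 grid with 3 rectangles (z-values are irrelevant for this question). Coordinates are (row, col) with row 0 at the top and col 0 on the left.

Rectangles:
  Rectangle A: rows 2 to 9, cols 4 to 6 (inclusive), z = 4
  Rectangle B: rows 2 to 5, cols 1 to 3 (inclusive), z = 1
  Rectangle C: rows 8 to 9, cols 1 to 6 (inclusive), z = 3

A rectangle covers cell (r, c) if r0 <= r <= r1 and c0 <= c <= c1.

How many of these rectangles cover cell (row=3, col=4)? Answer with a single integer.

Check cell (3,4):
  A: rows 2-9 cols 4-6 -> covers
  B: rows 2-5 cols 1-3 -> outside (col miss)
  C: rows 8-9 cols 1-6 -> outside (row miss)
Count covering = 1

Answer: 1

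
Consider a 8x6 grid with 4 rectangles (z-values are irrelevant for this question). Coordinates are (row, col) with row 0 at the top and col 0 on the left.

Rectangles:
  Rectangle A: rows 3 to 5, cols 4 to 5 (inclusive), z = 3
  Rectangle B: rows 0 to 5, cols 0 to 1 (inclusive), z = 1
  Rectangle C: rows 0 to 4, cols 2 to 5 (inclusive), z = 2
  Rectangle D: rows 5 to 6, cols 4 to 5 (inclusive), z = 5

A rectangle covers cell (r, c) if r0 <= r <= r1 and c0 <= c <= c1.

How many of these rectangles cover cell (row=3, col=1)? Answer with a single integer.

Answer: 1

Derivation:
Check cell (3,1):
  A: rows 3-5 cols 4-5 -> outside (col miss)
  B: rows 0-5 cols 0-1 -> covers
  C: rows 0-4 cols 2-5 -> outside (col miss)
  D: rows 5-6 cols 4-5 -> outside (row miss)
Count covering = 1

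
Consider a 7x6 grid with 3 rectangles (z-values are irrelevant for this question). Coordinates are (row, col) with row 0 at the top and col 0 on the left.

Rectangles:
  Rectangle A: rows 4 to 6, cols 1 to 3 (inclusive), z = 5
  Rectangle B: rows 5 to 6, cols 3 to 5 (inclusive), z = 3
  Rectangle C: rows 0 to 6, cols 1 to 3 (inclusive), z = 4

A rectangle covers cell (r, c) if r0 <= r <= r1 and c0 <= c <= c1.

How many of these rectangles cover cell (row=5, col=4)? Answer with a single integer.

Answer: 1

Derivation:
Check cell (5,4):
  A: rows 4-6 cols 1-3 -> outside (col miss)
  B: rows 5-6 cols 3-5 -> covers
  C: rows 0-6 cols 1-3 -> outside (col miss)
Count covering = 1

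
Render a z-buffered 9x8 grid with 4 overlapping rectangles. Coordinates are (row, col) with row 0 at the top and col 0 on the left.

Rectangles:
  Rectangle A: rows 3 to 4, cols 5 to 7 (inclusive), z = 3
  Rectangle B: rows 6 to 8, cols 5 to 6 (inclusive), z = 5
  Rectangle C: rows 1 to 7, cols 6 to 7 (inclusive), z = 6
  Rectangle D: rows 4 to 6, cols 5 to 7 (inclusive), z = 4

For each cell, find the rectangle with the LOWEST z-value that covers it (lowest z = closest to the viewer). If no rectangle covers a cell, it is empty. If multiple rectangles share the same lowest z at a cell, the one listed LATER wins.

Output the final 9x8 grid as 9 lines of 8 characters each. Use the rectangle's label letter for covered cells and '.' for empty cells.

........
......CC
......CC
.....AAA
.....AAA
.....DDD
.....DDD
.....BBC
.....BB.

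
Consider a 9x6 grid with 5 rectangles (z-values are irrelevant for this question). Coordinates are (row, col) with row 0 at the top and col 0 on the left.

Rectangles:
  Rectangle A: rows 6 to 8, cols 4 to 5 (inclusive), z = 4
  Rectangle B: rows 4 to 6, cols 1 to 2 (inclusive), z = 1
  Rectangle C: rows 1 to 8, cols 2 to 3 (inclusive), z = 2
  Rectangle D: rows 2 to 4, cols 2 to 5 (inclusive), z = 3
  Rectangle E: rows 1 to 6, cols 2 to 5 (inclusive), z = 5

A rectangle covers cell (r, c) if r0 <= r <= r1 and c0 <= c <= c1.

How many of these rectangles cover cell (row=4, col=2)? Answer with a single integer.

Check cell (4,2):
  A: rows 6-8 cols 4-5 -> outside (row miss)
  B: rows 4-6 cols 1-2 -> covers
  C: rows 1-8 cols 2-3 -> covers
  D: rows 2-4 cols 2-5 -> covers
  E: rows 1-6 cols 2-5 -> covers
Count covering = 4

Answer: 4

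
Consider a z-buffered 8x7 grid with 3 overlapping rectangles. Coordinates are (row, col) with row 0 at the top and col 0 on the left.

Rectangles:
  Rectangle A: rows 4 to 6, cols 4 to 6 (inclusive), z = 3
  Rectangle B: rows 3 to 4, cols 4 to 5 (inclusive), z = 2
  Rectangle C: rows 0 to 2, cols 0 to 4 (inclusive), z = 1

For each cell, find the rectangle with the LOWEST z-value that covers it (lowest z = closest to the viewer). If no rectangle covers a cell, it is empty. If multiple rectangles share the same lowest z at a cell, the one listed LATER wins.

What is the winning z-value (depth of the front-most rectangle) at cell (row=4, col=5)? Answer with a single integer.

Check cell (4,5):
  A: rows 4-6 cols 4-6 z=3 -> covers; best now A (z=3)
  B: rows 3-4 cols 4-5 z=2 -> covers; best now B (z=2)
  C: rows 0-2 cols 0-4 -> outside (row miss)
Winner: B at z=2

Answer: 2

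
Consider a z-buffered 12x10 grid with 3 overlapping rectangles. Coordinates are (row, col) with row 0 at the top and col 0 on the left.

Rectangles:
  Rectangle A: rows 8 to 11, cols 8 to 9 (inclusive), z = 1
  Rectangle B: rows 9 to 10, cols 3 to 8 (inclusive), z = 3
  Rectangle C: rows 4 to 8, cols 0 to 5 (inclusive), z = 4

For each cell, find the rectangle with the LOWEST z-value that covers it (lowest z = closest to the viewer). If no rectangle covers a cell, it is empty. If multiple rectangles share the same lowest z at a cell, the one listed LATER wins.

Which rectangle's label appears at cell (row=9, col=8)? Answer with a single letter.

Answer: A

Derivation:
Check cell (9,8):
  A: rows 8-11 cols 8-9 z=1 -> covers; best now A (z=1)
  B: rows 9-10 cols 3-8 z=3 -> covers; best now A (z=1)
  C: rows 4-8 cols 0-5 -> outside (row miss)
Winner: A at z=1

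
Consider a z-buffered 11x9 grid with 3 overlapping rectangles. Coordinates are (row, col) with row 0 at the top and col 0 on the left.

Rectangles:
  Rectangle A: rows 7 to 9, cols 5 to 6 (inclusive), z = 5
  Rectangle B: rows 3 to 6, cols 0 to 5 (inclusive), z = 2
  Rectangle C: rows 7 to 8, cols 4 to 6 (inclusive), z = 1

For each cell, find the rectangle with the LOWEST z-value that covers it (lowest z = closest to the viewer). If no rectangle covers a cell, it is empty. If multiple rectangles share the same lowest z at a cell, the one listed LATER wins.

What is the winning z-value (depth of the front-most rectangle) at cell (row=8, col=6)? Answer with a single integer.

Check cell (8,6):
  A: rows 7-9 cols 5-6 z=5 -> covers; best now A (z=5)
  B: rows 3-6 cols 0-5 -> outside (row miss)
  C: rows 7-8 cols 4-6 z=1 -> covers; best now C (z=1)
Winner: C at z=1

Answer: 1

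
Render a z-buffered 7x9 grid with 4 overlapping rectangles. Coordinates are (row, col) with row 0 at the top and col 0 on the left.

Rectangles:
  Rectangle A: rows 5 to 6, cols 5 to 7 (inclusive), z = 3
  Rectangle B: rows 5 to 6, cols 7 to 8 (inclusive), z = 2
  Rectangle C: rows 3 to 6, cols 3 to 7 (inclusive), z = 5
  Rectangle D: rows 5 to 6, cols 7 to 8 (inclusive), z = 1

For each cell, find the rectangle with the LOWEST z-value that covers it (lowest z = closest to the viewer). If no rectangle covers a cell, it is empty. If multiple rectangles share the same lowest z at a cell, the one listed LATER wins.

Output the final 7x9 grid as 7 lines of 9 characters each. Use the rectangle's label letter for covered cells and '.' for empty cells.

.........
.........
.........
...CCCCC.
...CCCCC.
...CCAADD
...CCAADD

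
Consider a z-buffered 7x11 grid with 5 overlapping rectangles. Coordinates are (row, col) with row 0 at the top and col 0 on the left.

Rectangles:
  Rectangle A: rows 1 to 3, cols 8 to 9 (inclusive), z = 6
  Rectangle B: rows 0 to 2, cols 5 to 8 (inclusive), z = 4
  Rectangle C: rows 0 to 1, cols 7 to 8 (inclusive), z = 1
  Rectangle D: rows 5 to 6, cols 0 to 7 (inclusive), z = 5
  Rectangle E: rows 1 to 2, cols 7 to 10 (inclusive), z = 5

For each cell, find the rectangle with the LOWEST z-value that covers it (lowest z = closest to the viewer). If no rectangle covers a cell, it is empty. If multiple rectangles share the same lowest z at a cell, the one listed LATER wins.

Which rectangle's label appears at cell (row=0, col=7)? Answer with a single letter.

Check cell (0,7):
  A: rows 1-3 cols 8-9 -> outside (row miss)
  B: rows 0-2 cols 5-8 z=4 -> covers; best now B (z=4)
  C: rows 0-1 cols 7-8 z=1 -> covers; best now C (z=1)
  D: rows 5-6 cols 0-7 -> outside (row miss)
  E: rows 1-2 cols 7-10 -> outside (row miss)
Winner: C at z=1

Answer: C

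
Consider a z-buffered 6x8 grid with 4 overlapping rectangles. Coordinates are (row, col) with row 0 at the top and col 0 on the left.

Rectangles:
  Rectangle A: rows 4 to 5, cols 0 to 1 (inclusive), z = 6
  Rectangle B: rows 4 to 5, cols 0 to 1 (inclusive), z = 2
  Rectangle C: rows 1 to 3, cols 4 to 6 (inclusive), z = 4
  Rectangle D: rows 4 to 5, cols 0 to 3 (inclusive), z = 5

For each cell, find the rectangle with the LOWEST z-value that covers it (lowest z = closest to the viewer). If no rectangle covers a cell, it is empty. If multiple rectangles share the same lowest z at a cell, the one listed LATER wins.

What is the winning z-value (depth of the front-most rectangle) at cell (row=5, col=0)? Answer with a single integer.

Answer: 2

Derivation:
Check cell (5,0):
  A: rows 4-5 cols 0-1 z=6 -> covers; best now A (z=6)
  B: rows 4-5 cols 0-1 z=2 -> covers; best now B (z=2)
  C: rows 1-3 cols 4-6 -> outside (row miss)
  D: rows 4-5 cols 0-3 z=5 -> covers; best now B (z=2)
Winner: B at z=2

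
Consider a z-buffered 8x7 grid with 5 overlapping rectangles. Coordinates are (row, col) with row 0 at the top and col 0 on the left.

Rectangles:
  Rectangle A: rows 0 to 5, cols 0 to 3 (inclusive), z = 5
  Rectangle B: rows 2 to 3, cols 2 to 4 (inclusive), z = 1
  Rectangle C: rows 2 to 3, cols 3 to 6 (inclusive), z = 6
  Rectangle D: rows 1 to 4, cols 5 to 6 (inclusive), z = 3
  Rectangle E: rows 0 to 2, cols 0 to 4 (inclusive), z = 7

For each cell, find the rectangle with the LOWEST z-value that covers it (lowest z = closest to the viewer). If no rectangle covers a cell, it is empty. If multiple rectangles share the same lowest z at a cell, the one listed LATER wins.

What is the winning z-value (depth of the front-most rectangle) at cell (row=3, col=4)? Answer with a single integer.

Check cell (3,4):
  A: rows 0-5 cols 0-3 -> outside (col miss)
  B: rows 2-3 cols 2-4 z=1 -> covers; best now B (z=1)
  C: rows 2-3 cols 3-6 z=6 -> covers; best now B (z=1)
  D: rows 1-4 cols 5-6 -> outside (col miss)
  E: rows 0-2 cols 0-4 -> outside (row miss)
Winner: B at z=1

Answer: 1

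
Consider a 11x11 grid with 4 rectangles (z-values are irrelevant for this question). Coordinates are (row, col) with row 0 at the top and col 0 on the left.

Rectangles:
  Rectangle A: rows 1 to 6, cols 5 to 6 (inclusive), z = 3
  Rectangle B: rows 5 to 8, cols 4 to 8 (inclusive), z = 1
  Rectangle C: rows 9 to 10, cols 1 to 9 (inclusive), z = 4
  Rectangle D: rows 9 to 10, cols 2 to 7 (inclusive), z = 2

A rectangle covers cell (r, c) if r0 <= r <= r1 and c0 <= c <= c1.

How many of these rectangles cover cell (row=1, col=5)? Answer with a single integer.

Answer: 1

Derivation:
Check cell (1,5):
  A: rows 1-6 cols 5-6 -> covers
  B: rows 5-8 cols 4-8 -> outside (row miss)
  C: rows 9-10 cols 1-9 -> outside (row miss)
  D: rows 9-10 cols 2-7 -> outside (row miss)
Count covering = 1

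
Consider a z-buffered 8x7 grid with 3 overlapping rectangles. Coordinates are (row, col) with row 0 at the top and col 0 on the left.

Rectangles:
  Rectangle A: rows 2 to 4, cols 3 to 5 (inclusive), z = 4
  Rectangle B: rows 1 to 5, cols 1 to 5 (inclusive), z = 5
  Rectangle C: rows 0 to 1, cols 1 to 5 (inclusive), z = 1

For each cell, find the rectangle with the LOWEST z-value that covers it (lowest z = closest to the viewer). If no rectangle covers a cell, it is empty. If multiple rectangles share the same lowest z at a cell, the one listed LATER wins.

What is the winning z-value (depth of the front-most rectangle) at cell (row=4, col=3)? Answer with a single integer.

Check cell (4,3):
  A: rows 2-4 cols 3-5 z=4 -> covers; best now A (z=4)
  B: rows 1-5 cols 1-5 z=5 -> covers; best now A (z=4)
  C: rows 0-1 cols 1-5 -> outside (row miss)
Winner: A at z=4

Answer: 4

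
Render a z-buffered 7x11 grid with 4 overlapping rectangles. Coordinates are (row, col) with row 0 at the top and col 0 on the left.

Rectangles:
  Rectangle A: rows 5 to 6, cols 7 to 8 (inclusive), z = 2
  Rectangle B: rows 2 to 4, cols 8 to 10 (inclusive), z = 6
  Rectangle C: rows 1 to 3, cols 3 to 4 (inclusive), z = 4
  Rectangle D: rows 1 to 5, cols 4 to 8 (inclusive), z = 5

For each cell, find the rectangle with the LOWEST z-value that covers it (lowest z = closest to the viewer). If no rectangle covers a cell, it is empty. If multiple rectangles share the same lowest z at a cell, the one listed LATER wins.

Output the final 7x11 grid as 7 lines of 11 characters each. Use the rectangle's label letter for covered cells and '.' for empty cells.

...........
...CCDDDD..
...CCDDDDBB
...CCDDDDBB
....DDDDDBB
....DDDAA..
.......AA..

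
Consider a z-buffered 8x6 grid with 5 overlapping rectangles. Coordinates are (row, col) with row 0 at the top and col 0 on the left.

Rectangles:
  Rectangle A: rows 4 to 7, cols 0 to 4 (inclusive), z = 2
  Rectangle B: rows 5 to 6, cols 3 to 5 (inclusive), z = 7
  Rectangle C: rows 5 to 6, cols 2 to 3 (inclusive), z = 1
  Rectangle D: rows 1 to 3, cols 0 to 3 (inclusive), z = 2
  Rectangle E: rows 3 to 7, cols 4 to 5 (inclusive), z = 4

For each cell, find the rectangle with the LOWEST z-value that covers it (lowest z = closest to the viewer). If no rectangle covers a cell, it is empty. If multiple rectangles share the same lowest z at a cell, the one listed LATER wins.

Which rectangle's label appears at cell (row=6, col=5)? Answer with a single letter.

Answer: E

Derivation:
Check cell (6,5):
  A: rows 4-7 cols 0-4 -> outside (col miss)
  B: rows 5-6 cols 3-5 z=7 -> covers; best now B (z=7)
  C: rows 5-6 cols 2-3 -> outside (col miss)
  D: rows 1-3 cols 0-3 -> outside (row miss)
  E: rows 3-7 cols 4-5 z=4 -> covers; best now E (z=4)
Winner: E at z=4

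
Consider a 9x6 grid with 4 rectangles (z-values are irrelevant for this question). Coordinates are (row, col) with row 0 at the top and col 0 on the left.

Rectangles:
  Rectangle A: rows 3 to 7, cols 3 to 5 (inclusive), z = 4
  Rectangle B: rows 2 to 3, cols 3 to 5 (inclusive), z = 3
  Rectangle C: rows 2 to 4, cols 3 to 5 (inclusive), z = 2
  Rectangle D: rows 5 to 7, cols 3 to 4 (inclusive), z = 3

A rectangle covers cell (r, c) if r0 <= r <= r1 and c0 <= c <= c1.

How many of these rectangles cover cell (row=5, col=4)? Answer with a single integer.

Answer: 2

Derivation:
Check cell (5,4):
  A: rows 3-7 cols 3-5 -> covers
  B: rows 2-3 cols 3-5 -> outside (row miss)
  C: rows 2-4 cols 3-5 -> outside (row miss)
  D: rows 5-7 cols 3-4 -> covers
Count covering = 2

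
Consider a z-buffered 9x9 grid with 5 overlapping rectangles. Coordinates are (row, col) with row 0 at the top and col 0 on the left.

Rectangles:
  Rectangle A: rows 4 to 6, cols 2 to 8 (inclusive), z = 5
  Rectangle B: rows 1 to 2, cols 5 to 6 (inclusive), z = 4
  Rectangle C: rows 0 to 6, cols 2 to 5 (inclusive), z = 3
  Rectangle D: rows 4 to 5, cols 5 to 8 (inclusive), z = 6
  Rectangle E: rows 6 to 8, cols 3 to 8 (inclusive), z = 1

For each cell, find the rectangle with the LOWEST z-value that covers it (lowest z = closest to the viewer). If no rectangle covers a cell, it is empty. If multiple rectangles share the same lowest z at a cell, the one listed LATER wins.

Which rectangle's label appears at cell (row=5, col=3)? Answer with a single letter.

Check cell (5,3):
  A: rows 4-6 cols 2-8 z=5 -> covers; best now A (z=5)
  B: rows 1-2 cols 5-6 -> outside (row miss)
  C: rows 0-6 cols 2-5 z=3 -> covers; best now C (z=3)
  D: rows 4-5 cols 5-8 -> outside (col miss)
  E: rows 6-8 cols 3-8 -> outside (row miss)
Winner: C at z=3

Answer: C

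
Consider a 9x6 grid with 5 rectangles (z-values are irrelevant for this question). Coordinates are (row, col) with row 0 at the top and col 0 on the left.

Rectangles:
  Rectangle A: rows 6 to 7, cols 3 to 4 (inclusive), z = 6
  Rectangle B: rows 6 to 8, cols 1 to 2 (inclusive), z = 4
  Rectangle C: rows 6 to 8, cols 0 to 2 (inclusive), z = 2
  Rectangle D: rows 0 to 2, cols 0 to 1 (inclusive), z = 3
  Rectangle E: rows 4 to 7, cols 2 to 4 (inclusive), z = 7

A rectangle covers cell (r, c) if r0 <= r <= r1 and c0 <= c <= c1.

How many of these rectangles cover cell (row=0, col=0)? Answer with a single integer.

Answer: 1

Derivation:
Check cell (0,0):
  A: rows 6-7 cols 3-4 -> outside (row miss)
  B: rows 6-8 cols 1-2 -> outside (row miss)
  C: rows 6-8 cols 0-2 -> outside (row miss)
  D: rows 0-2 cols 0-1 -> covers
  E: rows 4-7 cols 2-4 -> outside (row miss)
Count covering = 1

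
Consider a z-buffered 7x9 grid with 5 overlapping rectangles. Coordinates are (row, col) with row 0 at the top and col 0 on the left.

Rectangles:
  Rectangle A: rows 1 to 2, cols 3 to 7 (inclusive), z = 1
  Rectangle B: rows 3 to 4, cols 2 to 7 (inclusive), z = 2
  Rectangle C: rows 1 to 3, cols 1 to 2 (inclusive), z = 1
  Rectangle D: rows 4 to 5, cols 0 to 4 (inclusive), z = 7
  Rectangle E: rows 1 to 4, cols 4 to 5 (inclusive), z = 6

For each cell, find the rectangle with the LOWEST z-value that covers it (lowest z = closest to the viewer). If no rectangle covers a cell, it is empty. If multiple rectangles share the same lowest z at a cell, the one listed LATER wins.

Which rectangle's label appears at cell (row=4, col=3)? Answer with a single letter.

Check cell (4,3):
  A: rows 1-2 cols 3-7 -> outside (row miss)
  B: rows 3-4 cols 2-7 z=2 -> covers; best now B (z=2)
  C: rows 1-3 cols 1-2 -> outside (row miss)
  D: rows 4-5 cols 0-4 z=7 -> covers; best now B (z=2)
  E: rows 1-4 cols 4-5 -> outside (col miss)
Winner: B at z=2

Answer: B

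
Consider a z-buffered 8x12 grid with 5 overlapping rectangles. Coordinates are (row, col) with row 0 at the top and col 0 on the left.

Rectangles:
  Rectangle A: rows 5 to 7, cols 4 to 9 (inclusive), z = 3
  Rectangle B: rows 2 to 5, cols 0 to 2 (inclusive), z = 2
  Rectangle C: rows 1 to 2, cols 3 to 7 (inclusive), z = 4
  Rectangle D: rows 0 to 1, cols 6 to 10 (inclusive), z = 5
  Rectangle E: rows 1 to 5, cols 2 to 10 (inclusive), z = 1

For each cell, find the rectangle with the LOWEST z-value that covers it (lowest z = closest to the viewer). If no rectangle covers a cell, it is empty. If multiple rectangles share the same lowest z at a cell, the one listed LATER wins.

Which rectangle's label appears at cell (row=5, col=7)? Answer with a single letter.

Check cell (5,7):
  A: rows 5-7 cols 4-9 z=3 -> covers; best now A (z=3)
  B: rows 2-5 cols 0-2 -> outside (col miss)
  C: rows 1-2 cols 3-7 -> outside (row miss)
  D: rows 0-1 cols 6-10 -> outside (row miss)
  E: rows 1-5 cols 2-10 z=1 -> covers; best now E (z=1)
Winner: E at z=1

Answer: E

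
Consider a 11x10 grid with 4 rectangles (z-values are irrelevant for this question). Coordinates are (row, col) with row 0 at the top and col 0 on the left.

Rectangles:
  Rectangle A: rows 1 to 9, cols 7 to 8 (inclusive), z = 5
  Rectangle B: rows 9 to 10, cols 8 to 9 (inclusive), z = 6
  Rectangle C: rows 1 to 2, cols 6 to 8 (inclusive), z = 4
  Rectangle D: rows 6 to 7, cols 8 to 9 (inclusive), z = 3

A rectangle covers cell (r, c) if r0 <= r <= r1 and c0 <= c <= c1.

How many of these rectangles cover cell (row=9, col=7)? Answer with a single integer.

Answer: 1

Derivation:
Check cell (9,7):
  A: rows 1-9 cols 7-8 -> covers
  B: rows 9-10 cols 8-9 -> outside (col miss)
  C: rows 1-2 cols 6-8 -> outside (row miss)
  D: rows 6-7 cols 8-9 -> outside (row miss)
Count covering = 1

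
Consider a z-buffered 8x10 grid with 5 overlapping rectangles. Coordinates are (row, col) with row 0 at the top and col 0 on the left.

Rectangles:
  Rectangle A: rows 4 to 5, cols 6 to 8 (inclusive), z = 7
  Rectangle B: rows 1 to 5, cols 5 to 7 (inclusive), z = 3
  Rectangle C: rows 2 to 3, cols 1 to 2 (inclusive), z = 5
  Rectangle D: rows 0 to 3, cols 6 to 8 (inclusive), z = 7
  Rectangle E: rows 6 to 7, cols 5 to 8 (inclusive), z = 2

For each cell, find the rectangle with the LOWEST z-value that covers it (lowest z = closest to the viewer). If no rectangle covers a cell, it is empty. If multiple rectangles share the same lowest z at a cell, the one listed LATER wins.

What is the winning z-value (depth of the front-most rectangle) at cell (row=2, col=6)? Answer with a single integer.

Check cell (2,6):
  A: rows 4-5 cols 6-8 -> outside (row miss)
  B: rows 1-5 cols 5-7 z=3 -> covers; best now B (z=3)
  C: rows 2-3 cols 1-2 -> outside (col miss)
  D: rows 0-3 cols 6-8 z=7 -> covers; best now B (z=3)
  E: rows 6-7 cols 5-8 -> outside (row miss)
Winner: B at z=3

Answer: 3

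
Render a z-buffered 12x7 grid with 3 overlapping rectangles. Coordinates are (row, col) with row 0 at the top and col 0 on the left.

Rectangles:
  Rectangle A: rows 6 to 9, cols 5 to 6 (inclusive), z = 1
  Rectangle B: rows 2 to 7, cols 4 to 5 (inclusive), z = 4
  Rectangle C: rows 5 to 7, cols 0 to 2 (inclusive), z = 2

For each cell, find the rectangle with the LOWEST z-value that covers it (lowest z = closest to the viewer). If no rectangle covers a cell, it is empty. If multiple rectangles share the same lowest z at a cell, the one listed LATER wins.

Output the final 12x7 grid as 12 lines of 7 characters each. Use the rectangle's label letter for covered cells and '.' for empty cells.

.......
.......
....BB.
....BB.
....BB.
CCC.BB.
CCC.BAA
CCC.BAA
.....AA
.....AA
.......
.......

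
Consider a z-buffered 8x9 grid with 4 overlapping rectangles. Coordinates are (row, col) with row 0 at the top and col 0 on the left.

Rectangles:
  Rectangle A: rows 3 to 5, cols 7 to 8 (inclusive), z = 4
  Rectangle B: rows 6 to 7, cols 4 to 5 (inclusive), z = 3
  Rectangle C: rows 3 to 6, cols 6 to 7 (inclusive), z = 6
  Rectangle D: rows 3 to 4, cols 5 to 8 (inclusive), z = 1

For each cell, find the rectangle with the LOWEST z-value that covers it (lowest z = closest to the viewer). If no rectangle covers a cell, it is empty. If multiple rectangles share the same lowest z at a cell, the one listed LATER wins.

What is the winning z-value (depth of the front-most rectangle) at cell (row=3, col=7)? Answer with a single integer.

Answer: 1

Derivation:
Check cell (3,7):
  A: rows 3-5 cols 7-8 z=4 -> covers; best now A (z=4)
  B: rows 6-7 cols 4-5 -> outside (row miss)
  C: rows 3-6 cols 6-7 z=6 -> covers; best now A (z=4)
  D: rows 3-4 cols 5-8 z=1 -> covers; best now D (z=1)
Winner: D at z=1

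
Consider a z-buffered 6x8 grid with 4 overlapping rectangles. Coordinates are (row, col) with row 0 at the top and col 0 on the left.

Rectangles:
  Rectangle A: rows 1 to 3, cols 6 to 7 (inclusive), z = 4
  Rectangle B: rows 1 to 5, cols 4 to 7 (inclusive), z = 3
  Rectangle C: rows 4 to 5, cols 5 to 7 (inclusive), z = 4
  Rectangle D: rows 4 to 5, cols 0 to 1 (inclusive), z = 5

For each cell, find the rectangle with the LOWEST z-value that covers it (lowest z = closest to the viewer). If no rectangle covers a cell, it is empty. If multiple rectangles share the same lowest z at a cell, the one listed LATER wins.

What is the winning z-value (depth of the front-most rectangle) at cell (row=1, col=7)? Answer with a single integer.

Answer: 3

Derivation:
Check cell (1,7):
  A: rows 1-3 cols 6-7 z=4 -> covers; best now A (z=4)
  B: rows 1-5 cols 4-7 z=3 -> covers; best now B (z=3)
  C: rows 4-5 cols 5-7 -> outside (row miss)
  D: rows 4-5 cols 0-1 -> outside (row miss)
Winner: B at z=3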